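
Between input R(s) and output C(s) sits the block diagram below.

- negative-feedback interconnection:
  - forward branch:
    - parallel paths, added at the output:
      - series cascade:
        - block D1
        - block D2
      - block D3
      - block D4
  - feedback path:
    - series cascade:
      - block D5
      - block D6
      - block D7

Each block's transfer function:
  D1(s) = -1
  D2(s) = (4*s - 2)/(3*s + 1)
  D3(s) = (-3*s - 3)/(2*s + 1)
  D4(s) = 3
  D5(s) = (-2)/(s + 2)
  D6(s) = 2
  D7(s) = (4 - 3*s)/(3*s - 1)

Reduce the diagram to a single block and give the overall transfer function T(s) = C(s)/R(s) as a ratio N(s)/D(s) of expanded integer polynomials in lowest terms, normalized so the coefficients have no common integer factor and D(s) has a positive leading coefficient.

Step 1. series reduction of D1, D2 gives (2 - 4*s)/(3*s + 1)
Step 2. reduce the parallel group (D1*D2), D3, D4 gives (s^2 + 3*s + 2)/(6*s^2 + 5*s + 1)
Step 3. series reduction of D5, D6, D7 gives (12*s - 16)/(3*s^2 + 5*s - 2)
Step 4. apply the feedback formula to ((D1*D2)+D3+D4), (D5*D6*D7); the result is T(s) itself (integer coefficients, no common factor, positive leading denominator coefficient)

Therefore the answer is (3*s^3 + 8*s^2 + 3*s - 2)/(18*s^3 + 21*s^2 - 6*s - 17).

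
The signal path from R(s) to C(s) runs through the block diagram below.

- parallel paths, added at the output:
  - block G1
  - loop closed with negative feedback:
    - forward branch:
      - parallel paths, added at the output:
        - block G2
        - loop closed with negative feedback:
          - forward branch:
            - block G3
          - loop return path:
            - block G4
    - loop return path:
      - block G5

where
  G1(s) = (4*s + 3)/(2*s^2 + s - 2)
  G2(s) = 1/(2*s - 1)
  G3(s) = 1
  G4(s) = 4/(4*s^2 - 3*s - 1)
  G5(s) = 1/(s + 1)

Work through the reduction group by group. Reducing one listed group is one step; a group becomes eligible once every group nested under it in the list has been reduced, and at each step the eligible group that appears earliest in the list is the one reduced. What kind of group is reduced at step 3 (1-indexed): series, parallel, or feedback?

[1] close the feedback loop around G3, G4
[2] combine G2, [G3/(1+G3*G4)] in parallel
[3] reduce the feedback loop with forward (G2+[G3/(1+G3*G4)]) and return G5
[4] reduce the parallel group G1, [(G2+[G3/(1+G3*G4)])/(1+(G2+[G3/(1+G3*G4)])*G5)]
So the answer for step 3 is feedback.

Hence the answer: feedback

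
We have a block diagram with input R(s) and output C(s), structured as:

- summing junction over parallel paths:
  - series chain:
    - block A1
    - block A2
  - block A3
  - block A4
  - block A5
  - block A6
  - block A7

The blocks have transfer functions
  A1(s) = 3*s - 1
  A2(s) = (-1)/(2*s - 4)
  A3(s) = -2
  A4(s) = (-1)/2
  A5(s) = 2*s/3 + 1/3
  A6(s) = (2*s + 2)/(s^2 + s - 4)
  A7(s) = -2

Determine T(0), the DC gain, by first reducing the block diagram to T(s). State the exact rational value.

Step 1: combine A1, A2 in series, giving (1 - 3*s)/(2*s - 4)
Step 2: parallel reduction of (A1*A2), A3, A4, A5, A6, A7, giving (4*s^4 - 38*s^3 + 7*s^2 + 209*s - 236)/(6*s^3 - 6*s^2 - 36*s + 48)
Evaluating the step-2 result (the overall T(s)) at s = 0 gives T(0) = -236/48 = -59/12.

Final answer: -59/12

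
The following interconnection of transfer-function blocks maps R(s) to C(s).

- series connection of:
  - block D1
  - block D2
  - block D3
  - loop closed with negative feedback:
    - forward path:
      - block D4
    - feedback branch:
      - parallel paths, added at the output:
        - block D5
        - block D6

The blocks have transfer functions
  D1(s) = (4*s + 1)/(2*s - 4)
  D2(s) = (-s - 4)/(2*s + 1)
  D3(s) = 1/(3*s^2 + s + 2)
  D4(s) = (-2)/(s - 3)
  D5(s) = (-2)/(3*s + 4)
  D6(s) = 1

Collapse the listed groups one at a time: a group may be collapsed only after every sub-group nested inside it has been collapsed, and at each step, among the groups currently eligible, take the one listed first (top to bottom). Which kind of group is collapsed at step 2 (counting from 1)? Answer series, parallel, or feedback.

1. parallel reduction of D5, D6
2. close the feedback loop around D4, (D5+D6)
3. series reduction of D1, D2, D3, [D4/(1+D4*(D5+D6))]
Step 2: feedback.

Final answer: feedback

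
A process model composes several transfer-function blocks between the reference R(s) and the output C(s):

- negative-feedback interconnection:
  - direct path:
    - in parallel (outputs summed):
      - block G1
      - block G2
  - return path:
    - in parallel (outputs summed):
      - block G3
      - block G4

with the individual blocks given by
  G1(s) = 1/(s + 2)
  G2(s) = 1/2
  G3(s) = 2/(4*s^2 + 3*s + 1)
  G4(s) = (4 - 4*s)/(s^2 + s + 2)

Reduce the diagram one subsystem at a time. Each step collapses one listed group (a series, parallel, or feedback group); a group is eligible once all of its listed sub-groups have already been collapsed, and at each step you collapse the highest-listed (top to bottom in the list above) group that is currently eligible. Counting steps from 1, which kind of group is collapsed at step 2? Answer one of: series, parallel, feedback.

Answer: parallel

Working:
1. reduce the parallel group G1, G2
2. parallel reduction of G3, G4
3. reduce the feedback loop with forward (G1+G2) and return (G3+G4)
Step 2 collapses a parallel group.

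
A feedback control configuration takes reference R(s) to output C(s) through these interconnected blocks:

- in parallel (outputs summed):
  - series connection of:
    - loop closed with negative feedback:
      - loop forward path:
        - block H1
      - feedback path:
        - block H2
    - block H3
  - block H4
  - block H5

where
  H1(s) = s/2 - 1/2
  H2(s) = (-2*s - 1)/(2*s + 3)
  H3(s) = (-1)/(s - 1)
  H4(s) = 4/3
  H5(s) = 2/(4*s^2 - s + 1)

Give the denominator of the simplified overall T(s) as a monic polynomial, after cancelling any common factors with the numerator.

The answer is s^4 - 11*s^3/4 - 21*s^2/8 + s/4 - 7/8.

Reasoning:
(1) reduce the feedback loop with forward H1 and return H2 -> (-2*s^2 - s + 3)/(2*s^2 - 5*s - 7)
(2) combine [H1/(1+H1*H2)], H3 in series -> (2*s + 3)/(2*s^2 - 5*s - 7)
(3) reduce the parallel group ([H1/(1+H1*H2)]*H3), H4, H5 -> (32*s^4 - 64*s^3 - 42*s^2 - 25*s - 61)/(24*s^4 - 66*s^3 - 63*s^2 + 6*s - 21)
Step 3 gives the fully reduced T(s), with no common factor left to cancel. The denominator's leading coefficient is 24, so divide each of its coefficients by 24 to get the monic form.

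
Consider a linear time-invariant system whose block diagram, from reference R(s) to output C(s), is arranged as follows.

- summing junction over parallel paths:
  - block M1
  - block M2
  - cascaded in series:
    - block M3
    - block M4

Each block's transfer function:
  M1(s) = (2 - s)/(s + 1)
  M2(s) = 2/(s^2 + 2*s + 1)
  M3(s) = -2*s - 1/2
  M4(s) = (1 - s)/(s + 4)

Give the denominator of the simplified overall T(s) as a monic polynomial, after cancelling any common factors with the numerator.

1. series reduction of M3, M4, giving (4*s^2 - 3*s - 1)/(2*s + 8)
2. parallel reduction of M1, M2, (M3*M4), giving (4*s^4 + 3*s^3 - 9*s^2 + 11*s + 31)/(2*s^3 + 12*s^2 + 18*s + 8)
T(s) is the step-2 result (common factors already cancelled). Leading coefficient of the denominator: 2. Divide through by 2 for the monic polynomial.

Answer: s^3 + 6*s^2 + 9*s + 4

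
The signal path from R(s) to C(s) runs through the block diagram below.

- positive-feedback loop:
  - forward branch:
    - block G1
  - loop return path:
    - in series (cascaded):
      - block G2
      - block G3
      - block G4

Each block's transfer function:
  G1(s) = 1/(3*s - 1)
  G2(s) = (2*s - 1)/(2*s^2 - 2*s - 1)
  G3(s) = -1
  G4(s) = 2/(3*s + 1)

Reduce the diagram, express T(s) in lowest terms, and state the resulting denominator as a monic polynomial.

The answer is s^4 - s^3 - 11*s^2/18 + s/3 - 1/18.

Reasoning:
[1] combine G2, G3, G4 in series gives (2 - 4*s)/(6*s^3 - 4*s^2 - 5*s - 1)
[2] reduce the feedback loop with forward G1 and return (G2*G3*G4) gives (6*s^3 - 4*s^2 - 5*s - 1)/(18*s^4 - 18*s^3 - 11*s^2 + 6*s - 1)
Step 2 gives the fully reduced T(s), with no common factor left to cancel. The denominator's leading coefficient is 18, so divide each of its coefficients by 18 to get the monic form.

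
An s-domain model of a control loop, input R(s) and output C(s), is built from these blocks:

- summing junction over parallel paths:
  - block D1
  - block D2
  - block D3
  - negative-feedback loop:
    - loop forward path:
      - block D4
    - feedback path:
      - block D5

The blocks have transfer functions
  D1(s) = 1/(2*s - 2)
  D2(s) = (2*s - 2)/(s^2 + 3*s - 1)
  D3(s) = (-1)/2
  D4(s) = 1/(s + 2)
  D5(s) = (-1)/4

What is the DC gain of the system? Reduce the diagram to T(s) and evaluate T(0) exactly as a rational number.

[1] collapse the loop (D4 forward, D5 return) -> 4/(4*s + 7)
[2] add D1, D2, D3, [D4/(1+D4*D5)] (parallel) -> (-4*s^4 + 13*s^3 + 33*s^2 - 31*s + 22)/(8*s^4 + 30*s^3 - 4*s^2 - 48*s + 14)
That last expression is T(s); at s = 0 only the constant terms survive, so T(0) = 22/14 = 11/7.

Final answer: 11/7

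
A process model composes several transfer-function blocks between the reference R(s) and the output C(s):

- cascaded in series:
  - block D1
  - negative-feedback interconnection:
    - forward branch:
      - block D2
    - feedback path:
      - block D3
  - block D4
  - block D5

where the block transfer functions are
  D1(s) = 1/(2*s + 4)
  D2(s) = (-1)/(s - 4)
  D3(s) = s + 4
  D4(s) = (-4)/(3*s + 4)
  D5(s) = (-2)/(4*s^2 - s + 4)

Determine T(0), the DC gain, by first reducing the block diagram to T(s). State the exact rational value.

1. reduce the feedback loop with forward D2 and return D3 = 1/8
2. series reduction of D1, [D2/(1+D2*D3)], D4, D5 = 1/(24*s^4 + 74*s^3 + 68*s^2 + 64*s + 64)
The step-2 result is T(s). Setting s = 0: T(0) = 1/64.

Therefore the answer is 1/64.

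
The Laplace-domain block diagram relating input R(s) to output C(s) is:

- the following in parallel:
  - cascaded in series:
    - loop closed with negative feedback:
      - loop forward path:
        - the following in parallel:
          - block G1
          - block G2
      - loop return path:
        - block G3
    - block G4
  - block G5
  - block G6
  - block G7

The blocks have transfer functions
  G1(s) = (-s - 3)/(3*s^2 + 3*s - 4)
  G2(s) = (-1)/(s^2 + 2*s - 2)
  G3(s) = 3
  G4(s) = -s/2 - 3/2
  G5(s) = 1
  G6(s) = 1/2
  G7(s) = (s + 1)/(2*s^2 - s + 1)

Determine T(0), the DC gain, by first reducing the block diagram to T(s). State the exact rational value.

Step 1 - add G1, G2 (parallel) -> (-s^3 - 8*s^2 - 7*s + 10)/(3*s^4 + 9*s^3 - 4*s^2 - 14*s + 8)
Step 2 - feedback reduction of (G1+G2), G3 -> (-s^3 - 8*s^2 - 7*s + 10)/(3*s^4 + 6*s^3 - 28*s^2 - 35*s + 38)
Step 3 - combine [(G1+G2)/(1+(G1+G2)*G3)], G4 in series -> (s^4 + 11*s^3 + 31*s^2 + 11*s - 30)/(6*s^4 + 12*s^3 - 56*s^2 - 70*s + 76)
Step 4 - sum the parallel branches ([(G1+G2)/(1+(G1+G2)*G3)]*G4), G5, G6, G7 -> (20*s^6 + 54*s^5 - 107*s^4 - 150*s^3 + 83*s^2 - 172*s + 160)/(12*s^6 + 18*s^5 - 118*s^4 - 72*s^3 + 166*s^2 - 146*s + 76)
Step 4 gives the overall T(s). Then T(0) = 160/76 = 40/19.

Final answer: 40/19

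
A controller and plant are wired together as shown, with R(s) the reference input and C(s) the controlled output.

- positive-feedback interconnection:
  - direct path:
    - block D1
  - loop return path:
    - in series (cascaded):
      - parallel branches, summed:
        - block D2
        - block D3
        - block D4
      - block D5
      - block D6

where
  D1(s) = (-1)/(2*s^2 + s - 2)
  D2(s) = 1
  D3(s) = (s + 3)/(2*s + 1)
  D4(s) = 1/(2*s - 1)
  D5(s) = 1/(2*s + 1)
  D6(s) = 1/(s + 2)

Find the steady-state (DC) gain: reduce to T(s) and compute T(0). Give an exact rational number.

[1] add D2, D3, D4 (parallel) -> (6*s^2 + 7*s - 3)/(4*s^2 - 1)
[2] multiply (D2+D3+D4), D5, D6 (series) -> (6*s^2 + 7*s - 3)/(8*s^4 + 20*s^3 + 6*s^2 - 5*s - 2)
[3] apply the feedback formula to D1, ((D2+D3+D4)*D5*D6) -> (-8*s^4 - 20*s^3 - 6*s^2 + 5*s + 2)/(16*s^6 + 48*s^5 + 16*s^4 - 44*s^3 - 15*s^2 + 15*s + 1)
The step-3 result is T(s). Setting s = 0: T(0) = 2/1 = 2.

Therefore the answer is 2.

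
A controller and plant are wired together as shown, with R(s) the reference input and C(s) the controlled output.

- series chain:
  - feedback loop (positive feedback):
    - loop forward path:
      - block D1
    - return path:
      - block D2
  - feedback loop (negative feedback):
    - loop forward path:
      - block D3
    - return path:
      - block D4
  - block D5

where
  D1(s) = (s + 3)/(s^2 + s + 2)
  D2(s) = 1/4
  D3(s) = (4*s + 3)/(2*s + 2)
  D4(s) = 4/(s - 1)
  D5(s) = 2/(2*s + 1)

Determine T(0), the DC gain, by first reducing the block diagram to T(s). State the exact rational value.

Answer: -36/25

Working:
(1) feedback reduction of D1, D2 = (4*s + 12)/(4*s^2 + 3*s + 5)
(2) feedback reduction of D3, D4 = (4*s^2 - s - 3)/(2*s^2 + 16*s + 10)
(3) reduce the series chain [D1/(1-D1*D2)], [D3/(1+D3*D4)], D5 = (16*s^3 + 44*s^2 - 24*s - 36)/(8*s^5 + 74*s^4 + 133*s^3 + 159*s^2 + 105*s + 25)
That last expression is T(s); at s = 0 only the constant terms survive, so T(0) = -36/25.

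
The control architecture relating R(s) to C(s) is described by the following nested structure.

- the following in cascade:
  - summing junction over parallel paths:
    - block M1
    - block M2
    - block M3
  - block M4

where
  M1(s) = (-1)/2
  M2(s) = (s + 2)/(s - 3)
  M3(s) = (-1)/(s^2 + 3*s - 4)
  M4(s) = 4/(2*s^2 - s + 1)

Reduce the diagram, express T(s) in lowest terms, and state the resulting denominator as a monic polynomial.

Step 1: reduce the parallel group M1, M2, M3 = (s^3 + 10*s^2 + 15*s - 22)/(2*s^3 - 26*s + 24)
Step 2: reduce the series chain (M1+M2+M3), M4 = (2*s^3 + 20*s^2 + 30*s - 44)/(2*s^5 - s^4 - 25*s^3 + 37*s^2 - 25*s + 12)
That last expression is T(s), already simplified. Scaling its denominator by 1/2 (the reciprocal of the leading coefficient) yields the monic denominator.

Therefore the answer is s^5 - s^4/2 - 25*s^3/2 + 37*s^2/2 - 25*s/2 + 6.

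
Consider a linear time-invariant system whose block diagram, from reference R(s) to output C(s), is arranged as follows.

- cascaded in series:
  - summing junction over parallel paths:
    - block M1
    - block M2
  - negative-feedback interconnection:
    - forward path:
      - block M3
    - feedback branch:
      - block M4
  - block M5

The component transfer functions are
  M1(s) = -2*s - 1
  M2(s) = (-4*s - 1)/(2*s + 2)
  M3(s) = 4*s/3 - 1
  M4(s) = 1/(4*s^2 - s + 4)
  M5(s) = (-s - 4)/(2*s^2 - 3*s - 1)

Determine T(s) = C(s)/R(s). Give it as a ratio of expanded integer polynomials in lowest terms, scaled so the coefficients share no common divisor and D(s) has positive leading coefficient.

1. sum the parallel branches M1, M2; result (-4*s^2 - 10*s - 3)/(2*s + 2)
2. reduce the feedback loop with forward M3 and return M4; result (16*s^3 - 16*s^2 + 19*s - 12)/(12*s^2 + s + 9)
3. multiply (M1+M2), [M3/(1+M3*M4)], M5 (series); the result is T(s) itself (integer coefficients, no common factor, positive leading denominator coefficient)

Final answer: (64*s^6 + 352*s^5 + 348*s^4 - 50*s^3 + 313*s^2 - 288*s - 144)/(48*s^5 - 20*s^4 - 62*s^3 - 50*s^2 - 74*s - 18)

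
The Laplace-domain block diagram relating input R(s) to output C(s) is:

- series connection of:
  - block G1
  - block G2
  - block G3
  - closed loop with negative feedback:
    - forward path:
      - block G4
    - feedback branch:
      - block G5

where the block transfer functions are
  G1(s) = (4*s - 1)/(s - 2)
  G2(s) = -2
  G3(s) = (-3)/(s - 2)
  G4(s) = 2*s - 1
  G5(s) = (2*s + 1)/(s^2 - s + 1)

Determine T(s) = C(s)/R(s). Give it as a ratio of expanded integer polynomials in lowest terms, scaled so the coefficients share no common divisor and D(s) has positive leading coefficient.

Answer: (48*s^4 - 84*s^3 + 90*s^2 - 42*s + 6)/(5*s^4 - 21*s^3 + 24*s^2 - 4*s)

Working:
Step 1: close the feedback loop around G4, G5 gives (2*s^3 - 3*s^2 + 3*s - 1)/(5*s^2 - s)
Step 2: multiply G1, G2, G3, [G4/(1+G4*G5)] (series), giving the overall T(s)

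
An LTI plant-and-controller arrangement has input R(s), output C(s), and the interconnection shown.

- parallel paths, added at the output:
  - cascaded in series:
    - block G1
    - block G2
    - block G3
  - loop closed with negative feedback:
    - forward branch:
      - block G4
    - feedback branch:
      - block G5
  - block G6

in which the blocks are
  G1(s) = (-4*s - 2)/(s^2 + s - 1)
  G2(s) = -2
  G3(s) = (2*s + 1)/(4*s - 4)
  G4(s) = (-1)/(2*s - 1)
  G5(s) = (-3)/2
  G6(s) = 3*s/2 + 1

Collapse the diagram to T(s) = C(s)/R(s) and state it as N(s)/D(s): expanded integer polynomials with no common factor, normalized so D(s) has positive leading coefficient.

(1) multiply G1, G2, G3 (series): (4*s^2 + 4*s + 1)/(s^3 - 2*s + 1)
(2) feedback reduction of G4, G5: (-2)/(4*s + 1)
(3) parallel reduction of (G1*G2*G3), [G4/(1+G4*G5)], G6: this yields T(s), and no further normalization is needed

Final answer: (12*s^5 + 11*s^4 + 6*s^3 + 30*s^2 + 31*s)/(8*s^4 + 2*s^3 - 16*s^2 + 4*s + 2)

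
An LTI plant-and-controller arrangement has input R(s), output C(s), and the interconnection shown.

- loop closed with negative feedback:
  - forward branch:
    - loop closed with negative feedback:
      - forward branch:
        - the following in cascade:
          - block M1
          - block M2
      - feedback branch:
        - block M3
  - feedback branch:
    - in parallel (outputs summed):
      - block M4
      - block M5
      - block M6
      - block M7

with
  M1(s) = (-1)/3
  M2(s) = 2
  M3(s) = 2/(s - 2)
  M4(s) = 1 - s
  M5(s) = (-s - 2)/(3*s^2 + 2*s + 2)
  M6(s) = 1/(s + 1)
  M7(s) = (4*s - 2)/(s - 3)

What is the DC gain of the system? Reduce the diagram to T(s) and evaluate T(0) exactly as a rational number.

(1) cascade M1, M2; result (-2)/3
(2) collapse the loop ((M1*M2) forward, M3 return); result (4 - 2*s)/(3*s - 10)
(3) add M4, M5, M6, M7 (parallel); result (-3*s^5 + 19*s^4 + 23*s^3 - 2*s^2 - s - 10)/(3*s^4 - 4*s^3 - 11*s^2 - 10*s - 6)
(4) apply the feedback formula to [(M1*M2)/(1+(M1*M2)*M3)], (M4+M5+M6+M7); result (-6*s^5 + 20*s^4 + 6*s^3 - 24*s^2 - 28*s - 24)/(6*s^6 - 41*s^5 - 12*s^4 + 103*s^3 + 74*s^2 + 98*s + 20)
That last expression is T(s); at s = 0 only the constant terms survive, so T(0) = -24/20 = -6/5.

Hence the answer: -6/5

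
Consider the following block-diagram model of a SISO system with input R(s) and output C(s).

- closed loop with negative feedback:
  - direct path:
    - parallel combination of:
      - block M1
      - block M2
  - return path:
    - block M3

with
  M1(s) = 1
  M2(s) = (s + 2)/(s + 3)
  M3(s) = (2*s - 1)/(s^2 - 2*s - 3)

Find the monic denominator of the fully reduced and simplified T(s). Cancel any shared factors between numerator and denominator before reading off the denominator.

Answer: s^3 + 5*s^2 - s - 14

Working:
Step 1. combine M1, M2 in parallel = (2*s + 5)/(s + 3)
Step 2. collapse the loop ((M1+M2) forward, M3 return) = (2*s^3 + s^2 - 16*s - 15)/(s^3 + 5*s^2 - s - 14)
The result of step 2 is T(s) in lowest terms. Its denominator already has leading coefficient 1, so it is monic as it stands.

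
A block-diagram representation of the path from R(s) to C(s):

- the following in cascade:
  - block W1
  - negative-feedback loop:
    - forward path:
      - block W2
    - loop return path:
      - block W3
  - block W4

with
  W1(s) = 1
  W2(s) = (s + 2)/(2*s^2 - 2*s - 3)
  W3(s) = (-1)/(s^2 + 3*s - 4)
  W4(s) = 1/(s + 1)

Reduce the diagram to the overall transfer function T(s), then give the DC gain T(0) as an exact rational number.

First reduce the diagram to T(s).

[1] close the feedback loop around W2, W3 gives (s^3 + 5*s^2 + 2*s - 8)/(2*s^4 + 4*s^3 - 17*s^2 - 2*s + 10)
[2] cascade W1, [W2/(1+W2*W3)], W4 gives (s^3 + 5*s^2 + 2*s - 8)/(2*s^5 + 6*s^4 - 13*s^3 - 19*s^2 + 8*s + 10)
DC gain: substitute s = 0 into T(s) from step 2: T(0) = -8/10 = -4/5.

Answer: -4/5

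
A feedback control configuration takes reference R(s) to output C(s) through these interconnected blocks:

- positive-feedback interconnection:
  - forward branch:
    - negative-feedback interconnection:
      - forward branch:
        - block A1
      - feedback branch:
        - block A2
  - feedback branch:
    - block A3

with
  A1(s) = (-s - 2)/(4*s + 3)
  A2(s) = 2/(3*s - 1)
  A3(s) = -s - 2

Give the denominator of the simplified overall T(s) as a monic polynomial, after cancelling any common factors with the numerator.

The answer is s^3 - s^2/3 + 5*s/3 + 1.

Reasoning:
(1) apply the feedback formula to A1, A2; result (-3*s^2 - 5*s + 2)/(12*s^2 + 3*s - 7)
(2) close the feedback loop around [A1/(1+A1*A2)], A3; result (3*s^2 + 5*s - 2)/(3*s^3 - s^2 + 5*s + 3)
T(s) is the step-2 result (common factors already cancelled). Leading coefficient of the denominator: 3. Divide through by 3 for the monic polynomial.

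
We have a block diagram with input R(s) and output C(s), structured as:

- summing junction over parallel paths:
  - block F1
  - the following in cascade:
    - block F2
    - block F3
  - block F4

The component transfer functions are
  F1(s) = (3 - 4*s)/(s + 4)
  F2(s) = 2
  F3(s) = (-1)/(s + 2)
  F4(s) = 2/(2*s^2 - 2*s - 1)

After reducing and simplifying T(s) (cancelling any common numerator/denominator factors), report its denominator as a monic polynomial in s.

(1) combine F2, F3 in series; result (-2)/(s + 2)
(2) add F1, (F2*F3), F4 (parallel); result (-8*s^4 - 6*s^3 + 16*s^2 + 23*s + 18)/(2*s^4 + 10*s^3 + 3*s^2 - 22*s - 8)
That last expression is T(s), already simplified. Scaling its denominator by 1/2 (the reciprocal of the leading coefficient) yields the monic denominator.

Answer: s^4 + 5*s^3 + 3*s^2/2 - 11*s - 4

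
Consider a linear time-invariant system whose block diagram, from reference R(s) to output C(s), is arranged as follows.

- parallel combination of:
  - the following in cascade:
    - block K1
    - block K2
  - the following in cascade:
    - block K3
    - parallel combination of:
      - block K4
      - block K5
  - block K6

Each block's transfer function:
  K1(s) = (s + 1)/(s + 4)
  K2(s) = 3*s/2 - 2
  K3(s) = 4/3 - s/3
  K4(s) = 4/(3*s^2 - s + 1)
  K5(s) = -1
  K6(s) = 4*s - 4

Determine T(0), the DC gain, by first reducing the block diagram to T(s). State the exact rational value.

(1) cascade K1, K2 gives (3*s^2 - s - 4)/(2*s + 8)
(2) parallel reduction of K4, K5 gives (-3*s^2 + s + 3)/(3*s^2 - s + 1)
(3) multiply K3, (K4+K5) (series) gives (3*s^3 - 13*s^2 + s + 12)/(9*s^2 - 3*s + 3)
(4) reduce the parallel group (K1*K2), (K3*(K4+K5)), K6 gives (105*s^4 + 172*s^3 - 462*s^2 + 209*s - 12)/(18*s^3 + 66*s^2 - 18*s + 24)
Step 4 gives the overall T(s). Then T(0) = -12/24 = -1/2.

Hence the answer: -1/2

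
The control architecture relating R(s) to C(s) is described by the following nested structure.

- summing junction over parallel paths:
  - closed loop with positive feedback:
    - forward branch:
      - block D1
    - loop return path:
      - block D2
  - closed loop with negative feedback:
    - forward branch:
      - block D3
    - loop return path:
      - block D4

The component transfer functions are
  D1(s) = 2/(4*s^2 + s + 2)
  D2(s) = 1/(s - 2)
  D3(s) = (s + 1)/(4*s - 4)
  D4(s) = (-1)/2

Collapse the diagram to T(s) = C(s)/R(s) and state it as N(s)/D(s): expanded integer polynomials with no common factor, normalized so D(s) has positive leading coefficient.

The answer is (8*s^4 - 6*s^3 - 58*s + 24)/(28*s^4 - 85*s^3 + 63*s^2 - 42*s + 54).

Reasoning:
Step 1 - apply the feedback formula to D1, D2 gives (2*s - 4)/(4*s^3 - 7*s^2 - 6)
Step 2 - feedback reduction of D3, D4 gives (2*s + 2)/(7*s - 9)
Step 3 - parallel reduction of [D1/(1-D1*D2)], [D3/(1+D3*D4)], giving the overall T(s)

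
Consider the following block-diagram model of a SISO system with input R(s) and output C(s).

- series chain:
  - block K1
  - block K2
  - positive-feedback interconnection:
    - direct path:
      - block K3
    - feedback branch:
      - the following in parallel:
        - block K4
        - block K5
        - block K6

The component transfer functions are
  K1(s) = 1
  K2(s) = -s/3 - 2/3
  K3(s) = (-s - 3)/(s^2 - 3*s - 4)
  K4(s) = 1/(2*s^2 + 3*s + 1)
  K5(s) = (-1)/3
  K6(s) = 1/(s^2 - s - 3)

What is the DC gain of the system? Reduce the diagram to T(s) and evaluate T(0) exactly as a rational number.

The answer is -2/3.

Reasoning:
(1) reduce the parallel group K4, K5, K6 gives (-2*s^4 - s^3 + 17*s^2 + 16*s - 3)/(6*s^4 + 3*s^3 - 24*s^2 - 30*s - 9)
(2) close the feedback loop around K3, (K4+K5+K6) gives (-6*s^5 - 21*s^4 + 15*s^3 + 102*s^2 + 99*s + 27)/(6*s^6 - 17*s^5 - 64*s^4 + 44*s^3 + 244*s^2 + 192*s + 27)
(3) reduce the series chain K1, K2, [K3/(1-K3*(K4+K5+K6))] gives (2*s^6 + 11*s^5 + 9*s^4 - 44*s^3 - 101*s^2 - 75*s - 18)/(6*s^6 - 17*s^5 - 64*s^4 + 44*s^3 + 244*s^2 + 192*s + 27)
DC gain: substitute s = 0 into T(s) from step 3: T(0) = -18/27 = -2/3.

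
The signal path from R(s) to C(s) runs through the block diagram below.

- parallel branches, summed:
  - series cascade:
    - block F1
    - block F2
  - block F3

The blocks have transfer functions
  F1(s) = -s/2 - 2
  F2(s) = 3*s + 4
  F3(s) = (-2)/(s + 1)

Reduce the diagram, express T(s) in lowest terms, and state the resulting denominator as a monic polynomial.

[1] reduce the series chain F1, F2 -> -3*s^2/2 - 8*s - 8
[2] reduce the parallel group (F1*F2), F3 -> (-3*s^3 - 19*s^2 - 32*s - 20)/(2*s + 2)
T(s) is the step-2 result (common factors already cancelled). Leading coefficient of the denominator: 2. Divide through by 2 for the monic polynomial.

Hence the answer: s + 1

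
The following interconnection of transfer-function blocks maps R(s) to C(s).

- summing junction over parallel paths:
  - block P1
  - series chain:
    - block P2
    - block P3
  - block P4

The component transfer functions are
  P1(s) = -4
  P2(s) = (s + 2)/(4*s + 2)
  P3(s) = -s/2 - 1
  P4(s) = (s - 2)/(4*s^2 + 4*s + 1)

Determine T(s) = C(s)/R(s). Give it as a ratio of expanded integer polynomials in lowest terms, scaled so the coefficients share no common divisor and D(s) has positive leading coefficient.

Answer: (-2*s^3 - 73*s^2 - 72*s - 28)/(16*s^2 + 16*s + 4)

Working:
Step 1: combine P2, P3 in series; result (-s^2 - 4*s - 4)/(8*s + 4)
Step 2: parallel reduction of P1, (P2*P3), P4; the result is T(s) itself (integer coefficients, no common factor, positive leading denominator coefficient)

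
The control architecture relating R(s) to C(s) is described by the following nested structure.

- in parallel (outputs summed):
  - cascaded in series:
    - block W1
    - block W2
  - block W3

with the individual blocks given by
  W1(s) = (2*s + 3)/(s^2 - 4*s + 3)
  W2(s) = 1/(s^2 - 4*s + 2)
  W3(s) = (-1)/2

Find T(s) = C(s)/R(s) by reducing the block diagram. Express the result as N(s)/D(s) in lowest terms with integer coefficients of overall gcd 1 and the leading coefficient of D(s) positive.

Answer: (-s^4 + 8*s^3 - 21*s^2 + 24*s)/(2*s^4 - 16*s^3 + 42*s^2 - 40*s + 12)

Working:
Step 1 - combine W1, W2 in series; result (2*s + 3)/(s^4 - 8*s^3 + 21*s^2 - 20*s + 6)
Step 2 - parallel reduction of (W1*W2), W3, which is the overall transfer function T(s) = C(s)/R(s) in lowest terms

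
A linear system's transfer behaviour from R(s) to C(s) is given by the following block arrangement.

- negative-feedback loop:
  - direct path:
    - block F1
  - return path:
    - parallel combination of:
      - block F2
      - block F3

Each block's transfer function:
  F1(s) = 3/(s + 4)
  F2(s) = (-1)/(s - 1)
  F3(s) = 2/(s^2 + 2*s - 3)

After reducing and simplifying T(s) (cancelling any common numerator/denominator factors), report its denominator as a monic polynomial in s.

The answer is s^3 + 6*s^2 + 2*s - 15.

Reasoning:
(1) sum the parallel branches F2, F3: (-s - 1)/(s^2 + 2*s - 3)
(2) feedback reduction of F1, (F2+F3): (3*s^2 + 6*s - 9)/(s^3 + 6*s^2 + 2*s - 15)
No further cancellation is possible in the step-2 result, so that is T(s). Its denominator is already monic.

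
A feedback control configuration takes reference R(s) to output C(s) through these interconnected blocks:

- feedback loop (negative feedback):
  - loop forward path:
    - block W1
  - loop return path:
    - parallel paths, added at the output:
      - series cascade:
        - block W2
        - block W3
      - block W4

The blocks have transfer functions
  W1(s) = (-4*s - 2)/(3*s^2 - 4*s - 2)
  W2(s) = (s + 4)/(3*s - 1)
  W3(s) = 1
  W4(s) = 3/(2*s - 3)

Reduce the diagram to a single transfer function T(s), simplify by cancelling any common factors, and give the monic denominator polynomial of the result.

Step 1: reduce the series chain W2, W3 gives (s + 4)/(3*s - 1)
Step 2: parallel reduction of (W2*W3), W4 gives (2*s^2 + 14*s - 15)/(6*s^2 - 11*s + 3)
Step 3: feedback reduction of W1, ((W2*W3)+W4) gives (-24*s^3 + 32*s^2 + 10*s - 6)/(18*s^4 - 65*s^3 - 19*s^2 + 42*s + 24)
No further cancellation is possible in the step-3 result, so that is T(s). Its denominator becomes monic after dividing by the leading coefficient 18.

Final answer: s^4 - 65*s^3/18 - 19*s^2/18 + 7*s/3 + 4/3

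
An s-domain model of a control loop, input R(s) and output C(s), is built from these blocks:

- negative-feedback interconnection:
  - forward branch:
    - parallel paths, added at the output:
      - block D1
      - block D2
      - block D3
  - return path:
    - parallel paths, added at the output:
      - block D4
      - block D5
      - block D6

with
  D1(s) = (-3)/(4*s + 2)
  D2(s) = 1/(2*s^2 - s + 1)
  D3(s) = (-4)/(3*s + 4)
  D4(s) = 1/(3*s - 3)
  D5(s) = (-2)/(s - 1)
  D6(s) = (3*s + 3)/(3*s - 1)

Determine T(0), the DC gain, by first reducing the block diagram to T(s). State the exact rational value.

Step 1. combine D1, D2, D3 in parallel: (-50*s^3 - 3*s^2 + 17*s - 12)/(24*s^4 + 32*s^3 + 6*s^2 + 14*s + 8)
Step 2. add D4, D5, D6 (parallel): (9*s^2 - 15*s - 4)/(9*s^2 - 12*s + 3)
Step 3. close the feedback loop around (D1+D2+D3), (D4+D5+D6): (-450*s^5 + 573*s^4 + 39*s^3 - 321*s^2 + 195*s - 36)/(216*s^6 - 450*s^5 + 465*s^4 + 548*s^3 - 429*s^2 + 58*s + 72)
That last expression is T(s); at s = 0 only the constant terms survive, so T(0) = -36/72 = -1/2.

Hence the answer: -1/2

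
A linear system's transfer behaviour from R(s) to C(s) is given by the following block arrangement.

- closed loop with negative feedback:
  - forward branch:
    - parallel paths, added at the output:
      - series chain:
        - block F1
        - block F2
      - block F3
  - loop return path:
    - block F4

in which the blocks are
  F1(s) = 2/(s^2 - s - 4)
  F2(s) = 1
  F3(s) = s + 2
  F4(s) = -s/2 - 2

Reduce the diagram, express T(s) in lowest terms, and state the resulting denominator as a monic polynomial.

[1] cascade F1, F2 gives 2/(s^2 - s - 4)
[2] reduce the parallel group (F1*F2), F3 gives (s^3 + s^2 - 6*s - 6)/(s^2 - s - 4)
[3] apply the feedback formula to ((F1*F2)+F3), F4 gives (-2*s^3 - 2*s^2 + 12*s + 12)/(s^4 + 5*s^3 - 4*s^2 - 28*s - 16)
No further cancellation is possible in the step-3 result, so that is T(s). Its denominator is already monic.

Therefore the answer is s^4 + 5*s^3 - 4*s^2 - 28*s - 16.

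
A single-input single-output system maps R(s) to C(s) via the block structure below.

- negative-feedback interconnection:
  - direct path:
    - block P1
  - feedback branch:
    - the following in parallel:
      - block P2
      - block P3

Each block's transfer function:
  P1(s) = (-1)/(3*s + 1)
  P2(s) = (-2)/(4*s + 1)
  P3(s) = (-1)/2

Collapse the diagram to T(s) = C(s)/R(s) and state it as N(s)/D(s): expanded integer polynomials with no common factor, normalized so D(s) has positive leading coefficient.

Step 1 - sum the parallel branches P2, P3: (-4*s - 5)/(8*s + 2)
Step 2 - feedback reduction of P1, (P2+P3); the result is T(s) itself (integer coefficients, no common factor, positive leading denominator coefficient)

Final answer: (-8*s - 2)/(24*s^2 + 18*s + 7)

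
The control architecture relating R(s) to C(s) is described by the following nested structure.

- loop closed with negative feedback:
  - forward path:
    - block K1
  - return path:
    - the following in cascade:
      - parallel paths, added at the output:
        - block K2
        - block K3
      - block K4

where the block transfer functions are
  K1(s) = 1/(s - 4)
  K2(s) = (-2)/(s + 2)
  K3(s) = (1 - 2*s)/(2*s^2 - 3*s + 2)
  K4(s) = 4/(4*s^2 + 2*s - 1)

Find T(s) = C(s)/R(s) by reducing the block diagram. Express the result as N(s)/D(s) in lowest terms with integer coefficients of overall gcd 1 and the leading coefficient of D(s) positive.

First reduce the diagram to T(s).

Step 1: reduce the parallel group K2, K3, giving (-6*s^2 + 3*s - 2)/(2*s^3 + s^2 - 4*s + 4)
Step 2: series reduction of (K2+K3), K4, giving (-24*s^2 + 12*s - 8)/(8*s^5 + 8*s^4 - 16*s^3 + 7*s^2 + 12*s - 4)
Step 3: feedback reduction of K1, ((K2+K3)*K4) - this is the overall T(s), already in the required normalized form

Answer: (8*s^5 + 8*s^4 - 16*s^3 + 7*s^2 + 12*s - 4)/(8*s^6 - 24*s^5 - 48*s^4 + 71*s^3 - 40*s^2 - 40*s + 8)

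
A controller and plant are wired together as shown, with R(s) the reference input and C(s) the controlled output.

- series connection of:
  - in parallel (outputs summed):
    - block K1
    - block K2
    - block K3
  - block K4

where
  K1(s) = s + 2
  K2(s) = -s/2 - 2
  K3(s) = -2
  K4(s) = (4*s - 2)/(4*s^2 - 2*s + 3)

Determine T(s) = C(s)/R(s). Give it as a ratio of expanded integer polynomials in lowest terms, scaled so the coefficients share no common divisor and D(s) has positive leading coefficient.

Step 1. reduce the parallel group K1, K2, K3 = s/2 - 2
Step 2. cascade (K1+K2+K3), K4 - this is the overall T(s), already in the required normalized form

Hence the answer: (2*s^2 - 9*s + 4)/(4*s^2 - 2*s + 3)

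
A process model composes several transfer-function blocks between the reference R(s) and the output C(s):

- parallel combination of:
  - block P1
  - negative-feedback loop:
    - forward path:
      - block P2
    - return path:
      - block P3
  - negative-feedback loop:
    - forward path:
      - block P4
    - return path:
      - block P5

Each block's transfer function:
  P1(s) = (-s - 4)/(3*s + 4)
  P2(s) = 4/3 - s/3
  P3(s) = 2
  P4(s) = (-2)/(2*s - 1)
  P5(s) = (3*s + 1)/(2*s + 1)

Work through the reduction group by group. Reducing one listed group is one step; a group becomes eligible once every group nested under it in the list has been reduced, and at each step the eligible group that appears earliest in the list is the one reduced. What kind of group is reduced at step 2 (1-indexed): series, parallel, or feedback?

[1] close the feedback loop around P2, P3
[2] reduce the feedback loop with forward P4 and return P5
[3] parallel reduction of P1, [P2/(1+P2*P3)], [P4/(1+P4*P5)]
At step 2 the group reduced is feedback.

Answer: feedback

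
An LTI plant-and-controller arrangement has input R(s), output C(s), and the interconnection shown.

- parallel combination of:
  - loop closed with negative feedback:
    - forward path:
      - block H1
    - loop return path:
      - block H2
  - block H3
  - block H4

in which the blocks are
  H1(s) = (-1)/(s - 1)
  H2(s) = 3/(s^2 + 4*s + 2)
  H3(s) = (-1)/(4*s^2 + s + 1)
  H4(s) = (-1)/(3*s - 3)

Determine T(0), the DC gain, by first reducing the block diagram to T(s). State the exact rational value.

Step 1. apply the feedback formula to H1, H2, giving (-s^2 - 4*s - 2)/(s^3 + 3*s^2 - 2*s - 5)
Step 2. parallel reduction of [H1/(1+H1*H2)], H3, H4, giving (-16*s^5 - 55*s^4 + 10*s^3 + 55*s^2 + 28*s - 4)/(12*s^6 + 27*s^5 - 51*s^4 - 45*s^3 + 36*s^2 + 6*s + 15)
The step-2 result is T(s). Setting s = 0: T(0) = -4/15.

Answer: -4/15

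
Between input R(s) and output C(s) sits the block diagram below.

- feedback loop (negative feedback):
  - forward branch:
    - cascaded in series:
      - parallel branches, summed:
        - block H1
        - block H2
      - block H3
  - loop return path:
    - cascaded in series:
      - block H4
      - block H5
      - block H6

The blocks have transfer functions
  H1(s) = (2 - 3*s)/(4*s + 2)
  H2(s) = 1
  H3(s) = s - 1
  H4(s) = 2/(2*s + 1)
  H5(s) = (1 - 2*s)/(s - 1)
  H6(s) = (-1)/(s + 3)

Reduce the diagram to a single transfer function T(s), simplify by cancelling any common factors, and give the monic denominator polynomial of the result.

The answer is s^3 + 9*s^2/2 + 5*s - 1/4.

Reasoning:
Step 1. sum the parallel branches H1, H2 -> (s + 4)/(4*s + 2)
Step 2. reduce the series chain (H1+H2), H3 -> (s^2 + 3*s - 4)/(4*s + 2)
Step 3. series reduction of H4, H5, H6 -> (4*s - 2)/(2*s^3 + 5*s^2 - 4*s - 3)
Step 4. feedback reduction of ((H1+H2)*H3), (H4*H5*H6) -> (2*s^4 + 13*s^3 + 16*s^2 - 19*s - 12)/(8*s^3 + 36*s^2 + 40*s - 2)
T(s) is the step-4 result (common factors already cancelled). Leading coefficient of the denominator: 8. Divide through by 8 for the monic polynomial.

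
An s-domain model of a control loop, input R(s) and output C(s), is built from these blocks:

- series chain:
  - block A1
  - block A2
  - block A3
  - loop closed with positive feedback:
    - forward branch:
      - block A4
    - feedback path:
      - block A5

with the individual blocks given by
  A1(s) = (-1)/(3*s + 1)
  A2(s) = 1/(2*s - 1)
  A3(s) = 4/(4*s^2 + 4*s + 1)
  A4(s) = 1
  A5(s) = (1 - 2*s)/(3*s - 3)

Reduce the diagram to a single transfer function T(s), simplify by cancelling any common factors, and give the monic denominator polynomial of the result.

The answer is s^5 + s^4/30 - 3*s^3/4 - 17*s^2/120 + s/8 + 1/30.

Reasoning:
(1) feedback reduction of A4, A5 = (3*s - 3)/(5*s - 4)
(2) cascade A1, A2, A3, [A4/(1-A4*A5)] = (12 - 12*s)/(120*s^5 + 4*s^4 - 90*s^3 - 17*s^2 + 15*s + 4)
Step 2 gives the fully reduced T(s), with no common factor left to cancel. The denominator's leading coefficient is 120, so divide each of its coefficients by 120 to get the monic form.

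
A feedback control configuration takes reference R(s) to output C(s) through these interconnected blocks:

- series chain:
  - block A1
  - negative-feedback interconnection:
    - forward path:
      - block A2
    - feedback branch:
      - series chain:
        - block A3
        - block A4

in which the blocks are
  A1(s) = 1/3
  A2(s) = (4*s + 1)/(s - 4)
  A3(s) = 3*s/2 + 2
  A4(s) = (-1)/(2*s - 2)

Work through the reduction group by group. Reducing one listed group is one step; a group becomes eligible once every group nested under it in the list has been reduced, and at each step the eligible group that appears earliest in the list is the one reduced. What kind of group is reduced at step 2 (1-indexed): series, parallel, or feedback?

Step 1. combine A3, A4 in series
Step 2. feedback reduction of A2, (A3*A4)
Step 3. multiply A1, [A2/(1+A2*(A3*A4))] (series)
So the answer for step 2 is feedback.

Therefore the answer is feedback.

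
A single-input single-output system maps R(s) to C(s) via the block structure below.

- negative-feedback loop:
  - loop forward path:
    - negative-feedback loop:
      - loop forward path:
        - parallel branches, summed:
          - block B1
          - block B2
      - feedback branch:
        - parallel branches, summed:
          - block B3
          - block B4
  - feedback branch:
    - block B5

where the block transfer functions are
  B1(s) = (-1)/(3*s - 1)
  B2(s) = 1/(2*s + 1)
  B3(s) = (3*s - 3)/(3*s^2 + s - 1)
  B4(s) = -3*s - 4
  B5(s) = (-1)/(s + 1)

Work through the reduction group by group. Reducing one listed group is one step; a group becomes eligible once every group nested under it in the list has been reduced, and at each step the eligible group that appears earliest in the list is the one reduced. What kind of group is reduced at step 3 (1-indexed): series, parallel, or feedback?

[1] reduce the parallel group B1, B2
[2] combine B3, B4 in parallel
[3] apply the feedback formula to (B1+B2), (B3+B4)
[4] reduce the feedback loop with forward [(B1+B2)/(1+(B1+B2)*(B3+B4))] and return B5
Step 3: feedback.

Hence the answer: feedback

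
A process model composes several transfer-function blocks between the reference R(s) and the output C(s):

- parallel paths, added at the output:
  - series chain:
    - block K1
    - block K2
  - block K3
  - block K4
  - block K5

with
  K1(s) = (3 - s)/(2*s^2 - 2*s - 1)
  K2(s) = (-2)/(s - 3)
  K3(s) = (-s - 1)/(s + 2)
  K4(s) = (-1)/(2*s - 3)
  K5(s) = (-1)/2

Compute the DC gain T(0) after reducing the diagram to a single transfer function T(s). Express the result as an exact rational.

[1] combine K1, K2 in series: 2/(2*s^2 - 2*s - 1)
[2] reduce the parallel group (K1*K2), K3, K4, K5: (-12*s^4 + 10*s^3 + 32*s^2 - 11*s - 32)/(8*s^4 - 4*s^3 - 32*s^2 + 22*s + 12)
Evaluating the step-2 result (the overall T(s)) at s = 0 gives T(0) = -32/12 = -8/3.

Therefore the answer is -8/3.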